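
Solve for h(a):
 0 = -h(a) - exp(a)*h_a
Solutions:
 h(a) = C1*exp(exp(-a))


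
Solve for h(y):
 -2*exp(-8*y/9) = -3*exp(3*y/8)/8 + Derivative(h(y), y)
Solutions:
 h(y) = C1 + exp(3*y/8) + 9*exp(-8*y/9)/4


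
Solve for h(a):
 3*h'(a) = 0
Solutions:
 h(a) = C1


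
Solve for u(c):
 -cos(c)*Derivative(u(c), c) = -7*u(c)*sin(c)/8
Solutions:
 u(c) = C1/cos(c)^(7/8)


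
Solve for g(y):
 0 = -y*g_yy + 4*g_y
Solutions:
 g(y) = C1 + C2*y^5


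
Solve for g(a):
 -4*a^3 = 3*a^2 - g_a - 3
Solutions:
 g(a) = C1 + a^4 + a^3 - 3*a


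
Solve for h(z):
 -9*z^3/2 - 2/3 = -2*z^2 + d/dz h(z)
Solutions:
 h(z) = C1 - 9*z^4/8 + 2*z^3/3 - 2*z/3


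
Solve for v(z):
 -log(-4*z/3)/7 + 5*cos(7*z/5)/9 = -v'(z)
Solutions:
 v(z) = C1 + z*log(-z)/7 - z*log(3)/7 - z/7 + 2*z*log(2)/7 - 25*sin(7*z/5)/63


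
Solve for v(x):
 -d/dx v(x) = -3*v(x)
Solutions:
 v(x) = C1*exp(3*x)


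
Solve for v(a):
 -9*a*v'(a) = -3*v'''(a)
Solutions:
 v(a) = C1 + Integral(C2*airyai(3^(1/3)*a) + C3*airybi(3^(1/3)*a), a)


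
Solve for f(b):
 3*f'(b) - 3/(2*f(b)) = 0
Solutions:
 f(b) = -sqrt(C1 + b)
 f(b) = sqrt(C1 + b)


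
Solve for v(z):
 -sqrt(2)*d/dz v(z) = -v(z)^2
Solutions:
 v(z) = -2/(C1 + sqrt(2)*z)


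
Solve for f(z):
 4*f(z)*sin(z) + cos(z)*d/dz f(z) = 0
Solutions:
 f(z) = C1*cos(z)^4


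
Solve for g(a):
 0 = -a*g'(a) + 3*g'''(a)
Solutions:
 g(a) = C1 + Integral(C2*airyai(3^(2/3)*a/3) + C3*airybi(3^(2/3)*a/3), a)


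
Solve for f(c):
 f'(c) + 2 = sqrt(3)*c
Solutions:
 f(c) = C1 + sqrt(3)*c^2/2 - 2*c


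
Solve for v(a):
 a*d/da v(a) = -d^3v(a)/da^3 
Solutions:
 v(a) = C1 + Integral(C2*airyai(-a) + C3*airybi(-a), a)


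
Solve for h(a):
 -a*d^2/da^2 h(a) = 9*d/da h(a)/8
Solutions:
 h(a) = C1 + C2/a^(1/8)


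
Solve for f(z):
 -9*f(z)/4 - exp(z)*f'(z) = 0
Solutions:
 f(z) = C1*exp(9*exp(-z)/4)


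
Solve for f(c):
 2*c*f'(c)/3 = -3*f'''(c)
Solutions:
 f(c) = C1 + Integral(C2*airyai(-6^(1/3)*c/3) + C3*airybi(-6^(1/3)*c/3), c)


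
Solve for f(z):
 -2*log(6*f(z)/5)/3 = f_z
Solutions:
 -3*Integral(1/(-log(_y) - log(6) + log(5)), (_y, f(z)))/2 = C1 - z


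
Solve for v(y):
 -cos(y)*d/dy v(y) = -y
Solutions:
 v(y) = C1 + Integral(y/cos(y), y)


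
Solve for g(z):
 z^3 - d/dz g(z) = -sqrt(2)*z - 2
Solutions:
 g(z) = C1 + z^4/4 + sqrt(2)*z^2/2 + 2*z


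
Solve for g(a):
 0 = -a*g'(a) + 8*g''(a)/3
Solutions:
 g(a) = C1 + C2*erfi(sqrt(3)*a/4)


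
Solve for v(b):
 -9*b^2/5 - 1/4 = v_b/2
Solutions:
 v(b) = C1 - 6*b^3/5 - b/2


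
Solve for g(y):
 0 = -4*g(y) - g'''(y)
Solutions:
 g(y) = C3*exp(-2^(2/3)*y) + (C1*sin(2^(2/3)*sqrt(3)*y/2) + C2*cos(2^(2/3)*sqrt(3)*y/2))*exp(2^(2/3)*y/2)


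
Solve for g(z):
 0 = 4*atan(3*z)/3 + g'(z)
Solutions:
 g(z) = C1 - 4*z*atan(3*z)/3 + 2*log(9*z^2 + 1)/9


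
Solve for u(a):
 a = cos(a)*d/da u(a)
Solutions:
 u(a) = C1 + Integral(a/cos(a), a)


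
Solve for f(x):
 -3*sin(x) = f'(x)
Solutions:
 f(x) = C1 + 3*cos(x)


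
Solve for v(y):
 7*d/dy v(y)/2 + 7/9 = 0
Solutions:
 v(y) = C1 - 2*y/9


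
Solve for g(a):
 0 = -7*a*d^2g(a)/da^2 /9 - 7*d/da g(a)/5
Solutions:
 g(a) = C1 + C2/a^(4/5)


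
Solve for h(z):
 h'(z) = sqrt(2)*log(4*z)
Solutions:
 h(z) = C1 + sqrt(2)*z*log(z) - sqrt(2)*z + 2*sqrt(2)*z*log(2)


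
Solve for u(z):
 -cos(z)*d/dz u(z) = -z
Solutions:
 u(z) = C1 + Integral(z/cos(z), z)


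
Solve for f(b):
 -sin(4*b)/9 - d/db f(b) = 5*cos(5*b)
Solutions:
 f(b) = C1 - sin(5*b) + cos(4*b)/36


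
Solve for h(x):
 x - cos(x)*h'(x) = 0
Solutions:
 h(x) = C1 + Integral(x/cos(x), x)


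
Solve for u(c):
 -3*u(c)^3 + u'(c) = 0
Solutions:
 u(c) = -sqrt(2)*sqrt(-1/(C1 + 3*c))/2
 u(c) = sqrt(2)*sqrt(-1/(C1 + 3*c))/2


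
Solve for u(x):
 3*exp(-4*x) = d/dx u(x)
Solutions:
 u(x) = C1 - 3*exp(-4*x)/4


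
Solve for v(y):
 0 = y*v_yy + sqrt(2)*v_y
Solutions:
 v(y) = C1 + C2*y^(1 - sqrt(2))


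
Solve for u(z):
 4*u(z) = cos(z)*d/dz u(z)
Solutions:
 u(z) = C1*(sin(z)^2 + 2*sin(z) + 1)/(sin(z)^2 - 2*sin(z) + 1)


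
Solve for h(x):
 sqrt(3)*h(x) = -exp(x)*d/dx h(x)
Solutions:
 h(x) = C1*exp(sqrt(3)*exp(-x))


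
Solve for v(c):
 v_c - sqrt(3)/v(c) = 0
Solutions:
 v(c) = -sqrt(C1 + 2*sqrt(3)*c)
 v(c) = sqrt(C1 + 2*sqrt(3)*c)


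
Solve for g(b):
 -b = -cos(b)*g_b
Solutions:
 g(b) = C1 + Integral(b/cos(b), b)


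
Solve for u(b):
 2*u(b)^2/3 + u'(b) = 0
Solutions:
 u(b) = 3/(C1 + 2*b)


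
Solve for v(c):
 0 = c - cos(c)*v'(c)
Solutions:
 v(c) = C1 + Integral(c/cos(c), c)


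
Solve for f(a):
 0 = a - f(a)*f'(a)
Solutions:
 f(a) = -sqrt(C1 + a^2)
 f(a) = sqrt(C1 + a^2)


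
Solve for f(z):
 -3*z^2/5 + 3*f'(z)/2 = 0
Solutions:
 f(z) = C1 + 2*z^3/15


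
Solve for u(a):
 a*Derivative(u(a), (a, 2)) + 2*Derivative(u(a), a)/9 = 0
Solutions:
 u(a) = C1 + C2*a^(7/9)


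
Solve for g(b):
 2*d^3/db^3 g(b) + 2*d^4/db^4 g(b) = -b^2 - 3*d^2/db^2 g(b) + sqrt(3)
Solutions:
 g(b) = C1 + C2*b - b^4/36 + 2*b^3/27 + b^2*(4 + 9*sqrt(3))/54 + (C3*sin(sqrt(5)*b/2) + C4*cos(sqrt(5)*b/2))*exp(-b/2)


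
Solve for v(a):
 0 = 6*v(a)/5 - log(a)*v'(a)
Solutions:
 v(a) = C1*exp(6*li(a)/5)


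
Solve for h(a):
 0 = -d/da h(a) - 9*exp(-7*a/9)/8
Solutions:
 h(a) = C1 + 81*exp(-7*a/9)/56


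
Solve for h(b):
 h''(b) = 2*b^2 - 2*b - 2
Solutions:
 h(b) = C1 + C2*b + b^4/6 - b^3/3 - b^2


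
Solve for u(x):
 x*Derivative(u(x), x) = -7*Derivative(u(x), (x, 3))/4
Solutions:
 u(x) = C1 + Integral(C2*airyai(-14^(2/3)*x/7) + C3*airybi(-14^(2/3)*x/7), x)


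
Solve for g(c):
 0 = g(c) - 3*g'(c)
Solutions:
 g(c) = C1*exp(c/3)


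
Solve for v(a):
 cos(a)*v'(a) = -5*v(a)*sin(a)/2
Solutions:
 v(a) = C1*cos(a)^(5/2)


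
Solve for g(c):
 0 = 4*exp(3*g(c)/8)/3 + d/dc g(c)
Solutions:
 g(c) = 8*log((-1 - sqrt(3)*I)*(1/(C1 + 4*c))^(1/3))
 g(c) = 8*log((-1 + sqrt(3)*I)*(1/(C1 + 4*c))^(1/3))
 g(c) = 8*log(1/(C1 + 4*c))/3 + 8*log(2)


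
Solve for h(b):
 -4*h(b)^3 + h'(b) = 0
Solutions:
 h(b) = -sqrt(2)*sqrt(-1/(C1 + 4*b))/2
 h(b) = sqrt(2)*sqrt(-1/(C1 + 4*b))/2


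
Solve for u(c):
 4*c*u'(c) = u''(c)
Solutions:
 u(c) = C1 + C2*erfi(sqrt(2)*c)


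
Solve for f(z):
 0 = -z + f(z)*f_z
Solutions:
 f(z) = -sqrt(C1 + z^2)
 f(z) = sqrt(C1 + z^2)


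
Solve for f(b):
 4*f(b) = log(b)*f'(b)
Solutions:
 f(b) = C1*exp(4*li(b))


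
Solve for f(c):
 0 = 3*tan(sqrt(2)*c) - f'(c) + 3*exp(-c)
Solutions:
 f(c) = C1 + 3*sqrt(2)*log(tan(sqrt(2)*c)^2 + 1)/4 - 3*exp(-c)


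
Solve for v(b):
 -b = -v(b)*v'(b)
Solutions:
 v(b) = -sqrt(C1 + b^2)
 v(b) = sqrt(C1 + b^2)


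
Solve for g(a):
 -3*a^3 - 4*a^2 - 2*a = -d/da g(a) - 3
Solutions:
 g(a) = C1 + 3*a^4/4 + 4*a^3/3 + a^2 - 3*a


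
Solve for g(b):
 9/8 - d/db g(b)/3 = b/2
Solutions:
 g(b) = C1 - 3*b^2/4 + 27*b/8


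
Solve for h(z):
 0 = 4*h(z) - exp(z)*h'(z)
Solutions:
 h(z) = C1*exp(-4*exp(-z))


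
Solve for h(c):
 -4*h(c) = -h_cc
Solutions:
 h(c) = C1*exp(-2*c) + C2*exp(2*c)


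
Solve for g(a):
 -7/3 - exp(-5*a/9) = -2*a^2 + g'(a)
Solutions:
 g(a) = C1 + 2*a^3/3 - 7*a/3 + 9*exp(-5*a/9)/5


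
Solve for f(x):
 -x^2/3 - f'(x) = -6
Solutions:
 f(x) = C1 - x^3/9 + 6*x


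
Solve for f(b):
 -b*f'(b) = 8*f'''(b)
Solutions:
 f(b) = C1 + Integral(C2*airyai(-b/2) + C3*airybi(-b/2), b)


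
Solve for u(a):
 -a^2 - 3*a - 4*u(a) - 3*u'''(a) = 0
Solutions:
 u(a) = C3*exp(-6^(2/3)*a/3) - a^2/4 - 3*a/4 + (C1*sin(2^(2/3)*3^(1/6)*a/2) + C2*cos(2^(2/3)*3^(1/6)*a/2))*exp(6^(2/3)*a/6)


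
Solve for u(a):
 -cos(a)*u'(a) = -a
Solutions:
 u(a) = C1 + Integral(a/cos(a), a)


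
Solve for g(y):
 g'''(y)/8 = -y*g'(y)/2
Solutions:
 g(y) = C1 + Integral(C2*airyai(-2^(2/3)*y) + C3*airybi(-2^(2/3)*y), y)


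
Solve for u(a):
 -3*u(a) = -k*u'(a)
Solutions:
 u(a) = C1*exp(3*a/k)


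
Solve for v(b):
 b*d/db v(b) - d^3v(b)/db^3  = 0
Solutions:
 v(b) = C1 + Integral(C2*airyai(b) + C3*airybi(b), b)


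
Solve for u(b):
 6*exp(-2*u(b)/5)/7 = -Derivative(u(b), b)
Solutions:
 u(b) = 5*log(-sqrt(C1 - 6*b)) - 5*log(35) + 5*log(70)/2
 u(b) = 5*log(C1 - 6*b)/2 - 5*log(35) + 5*log(70)/2


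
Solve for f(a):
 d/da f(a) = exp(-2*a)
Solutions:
 f(a) = C1 - exp(-2*a)/2


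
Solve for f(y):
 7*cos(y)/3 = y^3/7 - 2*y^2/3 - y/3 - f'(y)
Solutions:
 f(y) = C1 + y^4/28 - 2*y^3/9 - y^2/6 - 7*sin(y)/3


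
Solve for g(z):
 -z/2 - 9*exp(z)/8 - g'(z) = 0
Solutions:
 g(z) = C1 - z^2/4 - 9*exp(z)/8


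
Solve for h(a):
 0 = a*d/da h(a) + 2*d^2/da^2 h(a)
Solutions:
 h(a) = C1 + C2*erf(a/2)


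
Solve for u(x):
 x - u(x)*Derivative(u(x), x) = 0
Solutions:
 u(x) = -sqrt(C1 + x^2)
 u(x) = sqrt(C1 + x^2)


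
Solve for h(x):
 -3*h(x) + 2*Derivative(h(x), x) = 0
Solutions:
 h(x) = C1*exp(3*x/2)


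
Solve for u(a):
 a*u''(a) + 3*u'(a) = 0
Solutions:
 u(a) = C1 + C2/a^2


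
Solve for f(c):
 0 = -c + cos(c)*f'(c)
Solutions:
 f(c) = C1 + Integral(c/cos(c), c)


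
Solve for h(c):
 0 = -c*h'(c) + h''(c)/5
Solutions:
 h(c) = C1 + C2*erfi(sqrt(10)*c/2)


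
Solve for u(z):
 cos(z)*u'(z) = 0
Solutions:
 u(z) = C1


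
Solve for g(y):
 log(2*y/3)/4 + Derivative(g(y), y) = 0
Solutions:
 g(y) = C1 - y*log(y)/4 - y*log(2)/4 + y/4 + y*log(3)/4


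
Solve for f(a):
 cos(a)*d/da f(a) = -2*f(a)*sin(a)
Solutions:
 f(a) = C1*cos(a)^2


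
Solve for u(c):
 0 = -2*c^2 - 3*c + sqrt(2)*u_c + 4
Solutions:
 u(c) = C1 + sqrt(2)*c^3/3 + 3*sqrt(2)*c^2/4 - 2*sqrt(2)*c


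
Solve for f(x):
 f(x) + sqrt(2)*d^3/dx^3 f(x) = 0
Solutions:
 f(x) = C3*exp(-2^(5/6)*x/2) + (C1*sin(2^(5/6)*sqrt(3)*x/4) + C2*cos(2^(5/6)*sqrt(3)*x/4))*exp(2^(5/6)*x/4)


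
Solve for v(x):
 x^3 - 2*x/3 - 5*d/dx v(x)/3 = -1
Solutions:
 v(x) = C1 + 3*x^4/20 - x^2/5 + 3*x/5


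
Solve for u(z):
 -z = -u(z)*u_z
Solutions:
 u(z) = -sqrt(C1 + z^2)
 u(z) = sqrt(C1 + z^2)


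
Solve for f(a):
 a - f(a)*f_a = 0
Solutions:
 f(a) = -sqrt(C1 + a^2)
 f(a) = sqrt(C1 + a^2)


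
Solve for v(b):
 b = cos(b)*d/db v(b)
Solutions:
 v(b) = C1 + Integral(b/cos(b), b)


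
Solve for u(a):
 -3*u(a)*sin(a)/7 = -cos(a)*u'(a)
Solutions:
 u(a) = C1/cos(a)^(3/7)


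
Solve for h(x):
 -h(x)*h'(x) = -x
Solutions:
 h(x) = -sqrt(C1 + x^2)
 h(x) = sqrt(C1 + x^2)


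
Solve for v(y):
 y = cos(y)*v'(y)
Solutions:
 v(y) = C1 + Integral(y/cos(y), y)


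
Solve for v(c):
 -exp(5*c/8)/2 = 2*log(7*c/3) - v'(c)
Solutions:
 v(c) = C1 + 2*c*log(c) + 2*c*(-log(3) - 1 + log(7)) + 4*exp(5*c/8)/5


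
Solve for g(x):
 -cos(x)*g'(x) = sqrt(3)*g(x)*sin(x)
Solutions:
 g(x) = C1*cos(x)^(sqrt(3))


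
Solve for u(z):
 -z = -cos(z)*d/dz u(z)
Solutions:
 u(z) = C1 + Integral(z/cos(z), z)


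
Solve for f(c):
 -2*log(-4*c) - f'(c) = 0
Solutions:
 f(c) = C1 - 2*c*log(-c) + 2*c*(1 - 2*log(2))


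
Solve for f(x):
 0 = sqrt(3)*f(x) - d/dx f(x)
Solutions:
 f(x) = C1*exp(sqrt(3)*x)


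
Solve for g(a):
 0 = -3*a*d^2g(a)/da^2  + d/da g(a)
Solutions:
 g(a) = C1 + C2*a^(4/3)


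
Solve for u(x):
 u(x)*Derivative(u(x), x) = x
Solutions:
 u(x) = -sqrt(C1 + x^2)
 u(x) = sqrt(C1 + x^2)


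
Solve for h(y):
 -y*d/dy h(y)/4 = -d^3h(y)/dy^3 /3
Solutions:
 h(y) = C1 + Integral(C2*airyai(6^(1/3)*y/2) + C3*airybi(6^(1/3)*y/2), y)


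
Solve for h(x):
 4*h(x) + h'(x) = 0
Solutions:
 h(x) = C1*exp(-4*x)


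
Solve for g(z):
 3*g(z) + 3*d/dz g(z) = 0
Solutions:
 g(z) = C1*exp(-z)


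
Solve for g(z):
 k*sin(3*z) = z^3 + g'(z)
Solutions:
 g(z) = C1 - k*cos(3*z)/3 - z^4/4


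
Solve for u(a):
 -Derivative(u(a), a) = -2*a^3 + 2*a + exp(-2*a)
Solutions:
 u(a) = C1 + a^4/2 - a^2 + exp(-2*a)/2


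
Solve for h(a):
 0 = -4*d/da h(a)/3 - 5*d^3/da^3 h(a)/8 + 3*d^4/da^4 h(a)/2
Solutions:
 h(a) = C1 + C2*exp(a*(-(144*sqrt(20986) + 20861)^(1/3) - 25/(144*sqrt(20986) + 20861)^(1/3) + 10)/72)*sin(sqrt(3)*a*(-(144*sqrt(20986) + 20861)^(1/3) + 25/(144*sqrt(20986) + 20861)^(1/3))/72) + C3*exp(a*(-(144*sqrt(20986) + 20861)^(1/3) - 25/(144*sqrt(20986) + 20861)^(1/3) + 10)/72)*cos(sqrt(3)*a*(-(144*sqrt(20986) + 20861)^(1/3) + 25/(144*sqrt(20986) + 20861)^(1/3))/72) + C4*exp(a*(25/(144*sqrt(20986) + 20861)^(1/3) + 5 + (144*sqrt(20986) + 20861)^(1/3))/36)


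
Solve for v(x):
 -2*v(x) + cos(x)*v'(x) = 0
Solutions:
 v(x) = C1*(sin(x) + 1)/(sin(x) - 1)


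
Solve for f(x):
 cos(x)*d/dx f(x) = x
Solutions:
 f(x) = C1 + Integral(x/cos(x), x)


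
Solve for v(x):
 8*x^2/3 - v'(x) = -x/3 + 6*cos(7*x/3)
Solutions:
 v(x) = C1 + 8*x^3/9 + x^2/6 - 18*sin(7*x/3)/7


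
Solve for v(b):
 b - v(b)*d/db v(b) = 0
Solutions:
 v(b) = -sqrt(C1 + b^2)
 v(b) = sqrt(C1 + b^2)


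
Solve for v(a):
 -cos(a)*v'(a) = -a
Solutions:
 v(a) = C1 + Integral(a/cos(a), a)


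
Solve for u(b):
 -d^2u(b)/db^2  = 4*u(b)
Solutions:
 u(b) = C1*sin(2*b) + C2*cos(2*b)


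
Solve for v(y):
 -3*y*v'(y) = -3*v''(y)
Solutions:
 v(y) = C1 + C2*erfi(sqrt(2)*y/2)


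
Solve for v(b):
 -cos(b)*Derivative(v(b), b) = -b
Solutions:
 v(b) = C1 + Integral(b/cos(b), b)


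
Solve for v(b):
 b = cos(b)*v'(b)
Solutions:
 v(b) = C1 + Integral(b/cos(b), b)


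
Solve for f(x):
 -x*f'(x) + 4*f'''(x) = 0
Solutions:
 f(x) = C1 + Integral(C2*airyai(2^(1/3)*x/2) + C3*airybi(2^(1/3)*x/2), x)


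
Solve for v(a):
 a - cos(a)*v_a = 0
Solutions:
 v(a) = C1 + Integral(a/cos(a), a)


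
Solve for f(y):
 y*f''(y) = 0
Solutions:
 f(y) = C1 + C2*y


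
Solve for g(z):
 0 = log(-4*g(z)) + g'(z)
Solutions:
 Integral(1/(log(-_y) + 2*log(2)), (_y, g(z))) = C1 - z


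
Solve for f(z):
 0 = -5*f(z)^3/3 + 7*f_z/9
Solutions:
 f(z) = -sqrt(14)*sqrt(-1/(C1 + 15*z))/2
 f(z) = sqrt(14)*sqrt(-1/(C1 + 15*z))/2


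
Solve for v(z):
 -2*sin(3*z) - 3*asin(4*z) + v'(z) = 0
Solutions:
 v(z) = C1 + 3*z*asin(4*z) + 3*sqrt(1 - 16*z^2)/4 - 2*cos(3*z)/3


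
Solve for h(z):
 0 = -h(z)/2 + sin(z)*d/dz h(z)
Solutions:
 h(z) = C1*(cos(z) - 1)^(1/4)/(cos(z) + 1)^(1/4)


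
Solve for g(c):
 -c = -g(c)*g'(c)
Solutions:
 g(c) = -sqrt(C1 + c^2)
 g(c) = sqrt(C1 + c^2)


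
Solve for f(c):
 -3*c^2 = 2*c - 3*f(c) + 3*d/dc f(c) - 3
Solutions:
 f(c) = C1*exp(c) + c^2 + 8*c/3 + 5/3


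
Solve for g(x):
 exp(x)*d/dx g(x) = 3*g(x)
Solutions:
 g(x) = C1*exp(-3*exp(-x))


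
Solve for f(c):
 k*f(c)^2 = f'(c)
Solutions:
 f(c) = -1/(C1 + c*k)


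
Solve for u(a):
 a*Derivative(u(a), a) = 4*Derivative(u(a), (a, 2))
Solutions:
 u(a) = C1 + C2*erfi(sqrt(2)*a/4)


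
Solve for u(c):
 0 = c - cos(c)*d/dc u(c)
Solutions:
 u(c) = C1 + Integral(c/cos(c), c)


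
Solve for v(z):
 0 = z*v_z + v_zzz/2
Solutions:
 v(z) = C1 + Integral(C2*airyai(-2^(1/3)*z) + C3*airybi(-2^(1/3)*z), z)


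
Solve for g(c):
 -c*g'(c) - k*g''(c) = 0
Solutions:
 g(c) = C1 + C2*sqrt(k)*erf(sqrt(2)*c*sqrt(1/k)/2)


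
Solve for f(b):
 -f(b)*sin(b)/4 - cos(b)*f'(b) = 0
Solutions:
 f(b) = C1*cos(b)^(1/4)


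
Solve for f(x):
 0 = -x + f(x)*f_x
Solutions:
 f(x) = -sqrt(C1 + x^2)
 f(x) = sqrt(C1 + x^2)


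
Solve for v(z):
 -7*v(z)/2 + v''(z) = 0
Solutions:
 v(z) = C1*exp(-sqrt(14)*z/2) + C2*exp(sqrt(14)*z/2)


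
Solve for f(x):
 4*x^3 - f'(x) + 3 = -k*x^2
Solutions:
 f(x) = C1 + k*x^3/3 + x^4 + 3*x


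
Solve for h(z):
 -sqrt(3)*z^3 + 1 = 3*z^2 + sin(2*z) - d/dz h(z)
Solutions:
 h(z) = C1 + sqrt(3)*z^4/4 + z^3 - z - cos(2*z)/2


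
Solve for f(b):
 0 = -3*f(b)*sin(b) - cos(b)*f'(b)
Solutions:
 f(b) = C1*cos(b)^3


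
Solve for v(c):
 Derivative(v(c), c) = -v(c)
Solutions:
 v(c) = C1*exp(-c)


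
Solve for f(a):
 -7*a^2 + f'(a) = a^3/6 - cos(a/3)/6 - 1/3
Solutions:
 f(a) = C1 + a^4/24 + 7*a^3/3 - a/3 - sin(a/3)/2


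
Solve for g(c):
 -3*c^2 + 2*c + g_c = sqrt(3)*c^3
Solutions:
 g(c) = C1 + sqrt(3)*c^4/4 + c^3 - c^2


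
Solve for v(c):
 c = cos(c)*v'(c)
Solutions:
 v(c) = C1 + Integral(c/cos(c), c)


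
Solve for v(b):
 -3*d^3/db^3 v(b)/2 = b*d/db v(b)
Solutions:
 v(b) = C1 + Integral(C2*airyai(-2^(1/3)*3^(2/3)*b/3) + C3*airybi(-2^(1/3)*3^(2/3)*b/3), b)


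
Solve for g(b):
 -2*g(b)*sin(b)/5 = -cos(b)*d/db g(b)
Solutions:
 g(b) = C1/cos(b)^(2/5)


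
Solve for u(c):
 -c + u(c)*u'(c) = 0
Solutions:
 u(c) = -sqrt(C1 + c^2)
 u(c) = sqrt(C1 + c^2)


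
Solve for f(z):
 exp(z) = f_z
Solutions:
 f(z) = C1 + exp(z)


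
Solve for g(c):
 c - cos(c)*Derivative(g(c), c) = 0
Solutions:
 g(c) = C1 + Integral(c/cos(c), c)


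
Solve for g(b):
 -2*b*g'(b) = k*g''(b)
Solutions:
 g(b) = C1 + C2*sqrt(k)*erf(b*sqrt(1/k))


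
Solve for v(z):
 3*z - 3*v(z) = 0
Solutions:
 v(z) = z


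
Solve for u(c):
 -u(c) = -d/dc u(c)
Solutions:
 u(c) = C1*exp(c)


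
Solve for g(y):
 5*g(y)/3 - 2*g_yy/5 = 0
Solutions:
 g(y) = C1*exp(-5*sqrt(6)*y/6) + C2*exp(5*sqrt(6)*y/6)


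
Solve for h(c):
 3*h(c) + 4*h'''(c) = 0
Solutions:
 h(c) = C3*exp(-6^(1/3)*c/2) + (C1*sin(2^(1/3)*3^(5/6)*c/4) + C2*cos(2^(1/3)*3^(5/6)*c/4))*exp(6^(1/3)*c/4)


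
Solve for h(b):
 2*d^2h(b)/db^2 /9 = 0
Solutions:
 h(b) = C1 + C2*b


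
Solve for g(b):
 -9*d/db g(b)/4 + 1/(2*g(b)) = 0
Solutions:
 g(b) = -sqrt(C1 + 4*b)/3
 g(b) = sqrt(C1 + 4*b)/3


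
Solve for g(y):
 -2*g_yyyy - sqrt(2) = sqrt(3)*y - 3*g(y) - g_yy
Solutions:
 g(y) = C1*exp(-sqrt(6)*y/2) + C2*exp(sqrt(6)*y/2) + C3*sin(y) + C4*cos(y) + sqrt(3)*y/3 + sqrt(2)/3


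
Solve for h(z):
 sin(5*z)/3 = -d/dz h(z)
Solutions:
 h(z) = C1 + cos(5*z)/15


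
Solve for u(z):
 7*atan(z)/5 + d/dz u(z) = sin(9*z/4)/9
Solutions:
 u(z) = C1 - 7*z*atan(z)/5 + 7*log(z^2 + 1)/10 - 4*cos(9*z/4)/81


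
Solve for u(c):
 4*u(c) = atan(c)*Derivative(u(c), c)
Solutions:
 u(c) = C1*exp(4*Integral(1/atan(c), c))


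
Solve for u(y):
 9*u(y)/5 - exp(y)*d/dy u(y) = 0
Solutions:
 u(y) = C1*exp(-9*exp(-y)/5)


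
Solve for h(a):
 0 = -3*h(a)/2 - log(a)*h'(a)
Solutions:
 h(a) = C1*exp(-3*li(a)/2)


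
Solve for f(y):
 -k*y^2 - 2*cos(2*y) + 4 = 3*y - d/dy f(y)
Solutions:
 f(y) = C1 + k*y^3/3 + 3*y^2/2 - 4*y + sin(2*y)


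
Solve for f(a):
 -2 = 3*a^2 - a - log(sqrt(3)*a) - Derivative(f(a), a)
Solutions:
 f(a) = C1 + a^3 - a^2/2 - a*log(a) - a*log(3)/2 + 3*a


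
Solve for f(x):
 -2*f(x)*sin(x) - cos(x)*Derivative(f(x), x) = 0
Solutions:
 f(x) = C1*cos(x)^2


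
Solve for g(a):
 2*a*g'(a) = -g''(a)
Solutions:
 g(a) = C1 + C2*erf(a)


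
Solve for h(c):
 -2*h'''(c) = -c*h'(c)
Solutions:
 h(c) = C1 + Integral(C2*airyai(2^(2/3)*c/2) + C3*airybi(2^(2/3)*c/2), c)


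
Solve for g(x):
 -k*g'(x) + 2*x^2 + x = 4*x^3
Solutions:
 g(x) = C1 - x^4/k + 2*x^3/(3*k) + x^2/(2*k)


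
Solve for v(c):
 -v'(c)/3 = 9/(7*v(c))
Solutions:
 v(c) = -sqrt(C1 - 378*c)/7
 v(c) = sqrt(C1 - 378*c)/7


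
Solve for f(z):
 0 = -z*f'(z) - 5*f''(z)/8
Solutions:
 f(z) = C1 + C2*erf(2*sqrt(5)*z/5)


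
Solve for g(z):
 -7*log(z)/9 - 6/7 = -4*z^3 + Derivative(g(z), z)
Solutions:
 g(z) = C1 + z^4 - 7*z*log(z)/9 - 5*z/63


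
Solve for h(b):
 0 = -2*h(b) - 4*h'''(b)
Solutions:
 h(b) = C3*exp(-2^(2/3)*b/2) + (C1*sin(2^(2/3)*sqrt(3)*b/4) + C2*cos(2^(2/3)*sqrt(3)*b/4))*exp(2^(2/3)*b/4)


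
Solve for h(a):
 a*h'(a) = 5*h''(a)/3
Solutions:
 h(a) = C1 + C2*erfi(sqrt(30)*a/10)


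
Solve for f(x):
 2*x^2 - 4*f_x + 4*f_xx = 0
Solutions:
 f(x) = C1 + C2*exp(x) + x^3/6 + x^2/2 + x


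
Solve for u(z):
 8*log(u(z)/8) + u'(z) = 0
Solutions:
 -Integral(1/(-log(_y) + 3*log(2)), (_y, u(z)))/8 = C1 - z


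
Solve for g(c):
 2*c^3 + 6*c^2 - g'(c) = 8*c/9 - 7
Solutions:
 g(c) = C1 + c^4/2 + 2*c^3 - 4*c^2/9 + 7*c


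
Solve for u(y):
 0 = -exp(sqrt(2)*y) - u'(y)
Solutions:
 u(y) = C1 - sqrt(2)*exp(sqrt(2)*y)/2


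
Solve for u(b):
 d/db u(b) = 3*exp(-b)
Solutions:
 u(b) = C1 - 3*exp(-b)


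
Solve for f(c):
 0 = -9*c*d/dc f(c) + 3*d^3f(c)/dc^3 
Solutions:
 f(c) = C1 + Integral(C2*airyai(3^(1/3)*c) + C3*airybi(3^(1/3)*c), c)


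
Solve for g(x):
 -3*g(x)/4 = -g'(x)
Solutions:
 g(x) = C1*exp(3*x/4)


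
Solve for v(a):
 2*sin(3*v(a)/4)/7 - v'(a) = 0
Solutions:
 -2*a/7 + 2*log(cos(3*v(a)/4) - 1)/3 - 2*log(cos(3*v(a)/4) + 1)/3 = C1


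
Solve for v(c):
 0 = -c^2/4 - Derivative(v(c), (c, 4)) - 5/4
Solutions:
 v(c) = C1 + C2*c + C3*c^2 + C4*c^3 - c^6/1440 - 5*c^4/96


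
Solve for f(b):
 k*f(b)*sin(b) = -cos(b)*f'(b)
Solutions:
 f(b) = C1*exp(k*log(cos(b)))


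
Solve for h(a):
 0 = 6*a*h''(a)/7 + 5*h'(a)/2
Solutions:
 h(a) = C1 + C2/a^(23/12)


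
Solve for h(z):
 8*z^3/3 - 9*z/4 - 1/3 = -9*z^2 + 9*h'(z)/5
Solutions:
 h(z) = C1 + 10*z^4/27 + 5*z^3/3 - 5*z^2/8 - 5*z/27


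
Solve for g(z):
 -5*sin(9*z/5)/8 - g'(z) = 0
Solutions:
 g(z) = C1 + 25*cos(9*z/5)/72


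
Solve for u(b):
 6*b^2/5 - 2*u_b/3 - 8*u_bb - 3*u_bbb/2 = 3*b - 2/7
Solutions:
 u(b) = C1 + C2*exp(2*b*(-4 + sqrt(15))/3) + C3*exp(-2*b*(sqrt(15) + 4)/3) + 3*b^3/5 - 477*b^2/20 + 39531*b/70


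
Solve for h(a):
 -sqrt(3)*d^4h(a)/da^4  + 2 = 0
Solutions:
 h(a) = C1 + C2*a + C3*a^2 + C4*a^3 + sqrt(3)*a^4/36


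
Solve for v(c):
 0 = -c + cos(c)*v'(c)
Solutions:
 v(c) = C1 + Integral(c/cos(c), c)


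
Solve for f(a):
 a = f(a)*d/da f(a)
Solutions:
 f(a) = -sqrt(C1 + a^2)
 f(a) = sqrt(C1 + a^2)


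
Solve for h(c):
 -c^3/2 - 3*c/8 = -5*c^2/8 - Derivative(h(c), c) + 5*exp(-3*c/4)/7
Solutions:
 h(c) = C1 + c^4/8 - 5*c^3/24 + 3*c^2/16 - 20*exp(-3*c/4)/21


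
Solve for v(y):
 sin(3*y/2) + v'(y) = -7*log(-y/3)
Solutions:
 v(y) = C1 - 7*y*log(-y) + 7*y + 7*y*log(3) + 2*cos(3*y/2)/3


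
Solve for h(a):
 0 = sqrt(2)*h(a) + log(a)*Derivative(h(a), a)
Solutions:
 h(a) = C1*exp(-sqrt(2)*li(a))


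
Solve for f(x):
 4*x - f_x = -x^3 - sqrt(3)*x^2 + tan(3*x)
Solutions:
 f(x) = C1 + x^4/4 + sqrt(3)*x^3/3 + 2*x^2 + log(cos(3*x))/3


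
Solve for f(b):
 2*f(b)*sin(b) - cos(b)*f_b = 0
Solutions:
 f(b) = C1/cos(b)^2


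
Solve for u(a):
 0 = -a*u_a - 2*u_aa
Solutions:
 u(a) = C1 + C2*erf(a/2)


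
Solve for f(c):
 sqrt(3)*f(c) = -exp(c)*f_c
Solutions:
 f(c) = C1*exp(sqrt(3)*exp(-c))


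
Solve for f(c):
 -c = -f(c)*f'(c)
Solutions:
 f(c) = -sqrt(C1 + c^2)
 f(c) = sqrt(C1 + c^2)


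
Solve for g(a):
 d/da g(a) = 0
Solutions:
 g(a) = C1


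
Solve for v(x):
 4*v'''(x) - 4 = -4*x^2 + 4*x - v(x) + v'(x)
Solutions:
 v(x) = C1*exp(3^(1/3)*x*(3^(1/3)/(sqrt(78) + 9)^(1/3) + (sqrt(78) + 9)^(1/3))/12)*sin(3^(1/6)*x*(-3^(2/3)*(sqrt(78) + 9)^(1/3) + 3/(sqrt(78) + 9)^(1/3))/12) + C2*exp(3^(1/3)*x*(3^(1/3)/(sqrt(78) + 9)^(1/3) + (sqrt(78) + 9)^(1/3))/12)*cos(3^(1/6)*x*(-3^(2/3)*(sqrt(78) + 9)^(1/3) + 3/(sqrt(78) + 9)^(1/3))/12) + C3*exp(-3^(1/3)*x*(3^(1/3)/(sqrt(78) + 9)^(1/3) + (sqrt(78) + 9)^(1/3))/6) - 4*x^2 - 4*x


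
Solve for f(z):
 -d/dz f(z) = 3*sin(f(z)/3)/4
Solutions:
 3*z/4 + 3*log(cos(f(z)/3) - 1)/2 - 3*log(cos(f(z)/3) + 1)/2 = C1


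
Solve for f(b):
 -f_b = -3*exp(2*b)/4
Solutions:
 f(b) = C1 + 3*exp(2*b)/8


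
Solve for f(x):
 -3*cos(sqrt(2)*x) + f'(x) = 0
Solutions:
 f(x) = C1 + 3*sqrt(2)*sin(sqrt(2)*x)/2


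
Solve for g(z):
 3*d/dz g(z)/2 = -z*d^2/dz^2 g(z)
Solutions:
 g(z) = C1 + C2/sqrt(z)


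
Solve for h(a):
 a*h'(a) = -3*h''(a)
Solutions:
 h(a) = C1 + C2*erf(sqrt(6)*a/6)


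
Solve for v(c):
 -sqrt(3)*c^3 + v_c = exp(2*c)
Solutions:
 v(c) = C1 + sqrt(3)*c^4/4 + exp(2*c)/2


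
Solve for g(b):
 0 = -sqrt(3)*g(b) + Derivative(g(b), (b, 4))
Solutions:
 g(b) = C1*exp(-3^(1/8)*b) + C2*exp(3^(1/8)*b) + C3*sin(3^(1/8)*b) + C4*cos(3^(1/8)*b)


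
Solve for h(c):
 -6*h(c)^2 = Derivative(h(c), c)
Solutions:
 h(c) = 1/(C1 + 6*c)


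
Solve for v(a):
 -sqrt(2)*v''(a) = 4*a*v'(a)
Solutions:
 v(a) = C1 + C2*erf(2^(1/4)*a)


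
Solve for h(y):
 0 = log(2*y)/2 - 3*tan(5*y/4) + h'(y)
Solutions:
 h(y) = C1 - y*log(y)/2 - y*log(2)/2 + y/2 - 12*log(cos(5*y/4))/5


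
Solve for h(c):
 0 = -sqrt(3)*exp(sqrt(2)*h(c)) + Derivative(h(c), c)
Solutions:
 h(c) = sqrt(2)*(2*log(-1/(C1 + sqrt(3)*c)) - log(2))/4


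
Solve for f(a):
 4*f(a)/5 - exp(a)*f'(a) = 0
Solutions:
 f(a) = C1*exp(-4*exp(-a)/5)


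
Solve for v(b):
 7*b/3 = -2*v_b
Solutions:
 v(b) = C1 - 7*b^2/12


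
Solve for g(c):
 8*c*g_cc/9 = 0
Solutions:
 g(c) = C1 + C2*c


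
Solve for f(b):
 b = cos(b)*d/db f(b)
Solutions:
 f(b) = C1 + Integral(b/cos(b), b)


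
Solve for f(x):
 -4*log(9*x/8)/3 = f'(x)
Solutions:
 f(x) = C1 - 4*x*log(x)/3 - 8*x*log(3)/3 + 4*x/3 + 4*x*log(2)


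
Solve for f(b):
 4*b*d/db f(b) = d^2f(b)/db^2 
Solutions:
 f(b) = C1 + C2*erfi(sqrt(2)*b)


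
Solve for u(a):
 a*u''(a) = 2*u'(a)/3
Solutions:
 u(a) = C1 + C2*a^(5/3)


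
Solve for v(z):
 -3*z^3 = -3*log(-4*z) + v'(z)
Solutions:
 v(z) = C1 - 3*z^4/4 + 3*z*log(-z) + 3*z*(-1 + 2*log(2))


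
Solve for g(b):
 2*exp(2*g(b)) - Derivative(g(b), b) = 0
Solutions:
 g(b) = log(-sqrt(-1/(C1 + 2*b))) - log(2)/2
 g(b) = log(-1/(C1 + 2*b))/2 - log(2)/2


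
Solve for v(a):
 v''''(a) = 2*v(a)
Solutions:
 v(a) = C1*exp(-2^(1/4)*a) + C2*exp(2^(1/4)*a) + C3*sin(2^(1/4)*a) + C4*cos(2^(1/4)*a)


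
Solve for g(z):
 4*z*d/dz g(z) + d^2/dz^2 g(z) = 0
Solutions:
 g(z) = C1 + C2*erf(sqrt(2)*z)


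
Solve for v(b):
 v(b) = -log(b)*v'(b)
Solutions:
 v(b) = C1*exp(-li(b))


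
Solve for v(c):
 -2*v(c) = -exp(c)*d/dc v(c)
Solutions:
 v(c) = C1*exp(-2*exp(-c))


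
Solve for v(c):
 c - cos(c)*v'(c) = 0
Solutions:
 v(c) = C1 + Integral(c/cos(c), c)


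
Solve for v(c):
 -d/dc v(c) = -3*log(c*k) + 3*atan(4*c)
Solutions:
 v(c) = C1 + 3*c*log(c*k) - 3*c*atan(4*c) - 3*c + 3*log(16*c^2 + 1)/8


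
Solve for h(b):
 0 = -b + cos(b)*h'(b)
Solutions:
 h(b) = C1 + Integral(b/cos(b), b)


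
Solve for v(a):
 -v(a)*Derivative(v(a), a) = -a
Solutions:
 v(a) = -sqrt(C1 + a^2)
 v(a) = sqrt(C1 + a^2)


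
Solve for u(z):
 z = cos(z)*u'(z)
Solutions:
 u(z) = C1 + Integral(z/cos(z), z)


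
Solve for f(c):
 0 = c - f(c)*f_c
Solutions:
 f(c) = -sqrt(C1 + c^2)
 f(c) = sqrt(C1 + c^2)


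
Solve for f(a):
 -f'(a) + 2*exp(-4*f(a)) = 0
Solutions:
 f(a) = log(-I*(C1 + 8*a)^(1/4))
 f(a) = log(I*(C1 + 8*a)^(1/4))
 f(a) = log(-(C1 + 8*a)^(1/4))
 f(a) = log(C1 + 8*a)/4


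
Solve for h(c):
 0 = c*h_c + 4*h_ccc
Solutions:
 h(c) = C1 + Integral(C2*airyai(-2^(1/3)*c/2) + C3*airybi(-2^(1/3)*c/2), c)


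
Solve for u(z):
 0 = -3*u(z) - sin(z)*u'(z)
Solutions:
 u(z) = C1*(cos(z) + 1)^(3/2)/(cos(z) - 1)^(3/2)


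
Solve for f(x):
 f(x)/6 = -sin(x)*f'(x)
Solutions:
 f(x) = C1*(cos(x) + 1)^(1/12)/(cos(x) - 1)^(1/12)


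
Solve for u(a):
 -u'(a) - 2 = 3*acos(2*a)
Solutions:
 u(a) = C1 - 3*a*acos(2*a) - 2*a + 3*sqrt(1 - 4*a^2)/2


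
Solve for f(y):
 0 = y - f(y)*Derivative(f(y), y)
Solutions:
 f(y) = -sqrt(C1 + y^2)
 f(y) = sqrt(C1 + y^2)


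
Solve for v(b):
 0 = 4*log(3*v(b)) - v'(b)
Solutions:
 -Integral(1/(log(_y) + log(3)), (_y, v(b)))/4 = C1 - b


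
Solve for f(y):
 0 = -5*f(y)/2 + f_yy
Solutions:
 f(y) = C1*exp(-sqrt(10)*y/2) + C2*exp(sqrt(10)*y/2)


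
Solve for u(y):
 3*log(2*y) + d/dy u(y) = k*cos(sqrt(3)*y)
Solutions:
 u(y) = C1 + sqrt(3)*k*sin(sqrt(3)*y)/3 - 3*y*log(y) - 3*y*log(2) + 3*y


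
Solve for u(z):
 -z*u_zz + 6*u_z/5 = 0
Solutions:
 u(z) = C1 + C2*z^(11/5)


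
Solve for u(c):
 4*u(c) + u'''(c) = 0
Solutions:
 u(c) = C3*exp(-2^(2/3)*c) + (C1*sin(2^(2/3)*sqrt(3)*c/2) + C2*cos(2^(2/3)*sqrt(3)*c/2))*exp(2^(2/3)*c/2)


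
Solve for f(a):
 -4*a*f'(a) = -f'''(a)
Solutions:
 f(a) = C1 + Integral(C2*airyai(2^(2/3)*a) + C3*airybi(2^(2/3)*a), a)


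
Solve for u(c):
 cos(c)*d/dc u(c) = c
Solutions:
 u(c) = C1 + Integral(c/cos(c), c)


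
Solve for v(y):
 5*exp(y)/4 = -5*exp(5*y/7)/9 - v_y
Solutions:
 v(y) = C1 - 7*exp(5*y/7)/9 - 5*exp(y)/4


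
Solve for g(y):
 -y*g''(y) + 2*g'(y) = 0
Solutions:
 g(y) = C1 + C2*y^3


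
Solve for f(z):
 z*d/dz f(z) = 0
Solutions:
 f(z) = C1


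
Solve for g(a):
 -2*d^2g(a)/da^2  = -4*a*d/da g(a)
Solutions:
 g(a) = C1 + C2*erfi(a)


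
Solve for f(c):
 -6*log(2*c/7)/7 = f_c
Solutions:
 f(c) = C1 - 6*c*log(c)/7 - 6*c*log(2)/7 + 6*c/7 + 6*c*log(7)/7


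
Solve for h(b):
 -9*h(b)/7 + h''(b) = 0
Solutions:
 h(b) = C1*exp(-3*sqrt(7)*b/7) + C2*exp(3*sqrt(7)*b/7)


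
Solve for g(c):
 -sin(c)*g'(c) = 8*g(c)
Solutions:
 g(c) = C1*(cos(c)^4 + 4*cos(c)^3 + 6*cos(c)^2 + 4*cos(c) + 1)/(cos(c)^4 - 4*cos(c)^3 + 6*cos(c)^2 - 4*cos(c) + 1)


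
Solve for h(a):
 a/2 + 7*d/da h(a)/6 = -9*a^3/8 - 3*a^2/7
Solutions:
 h(a) = C1 - 27*a^4/112 - 6*a^3/49 - 3*a^2/14


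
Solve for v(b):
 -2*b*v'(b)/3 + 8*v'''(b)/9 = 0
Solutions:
 v(b) = C1 + Integral(C2*airyai(6^(1/3)*b/2) + C3*airybi(6^(1/3)*b/2), b)


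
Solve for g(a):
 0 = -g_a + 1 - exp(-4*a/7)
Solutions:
 g(a) = C1 + a + 7*exp(-4*a/7)/4


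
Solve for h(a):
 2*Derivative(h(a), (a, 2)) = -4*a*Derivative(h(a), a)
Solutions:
 h(a) = C1 + C2*erf(a)


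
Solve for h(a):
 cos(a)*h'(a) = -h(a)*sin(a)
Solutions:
 h(a) = C1*cos(a)


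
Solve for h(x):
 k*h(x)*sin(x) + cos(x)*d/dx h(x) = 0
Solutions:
 h(x) = C1*exp(k*log(cos(x)))


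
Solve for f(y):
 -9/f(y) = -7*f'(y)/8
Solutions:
 f(y) = -sqrt(C1 + 1008*y)/7
 f(y) = sqrt(C1 + 1008*y)/7


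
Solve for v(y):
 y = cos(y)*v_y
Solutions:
 v(y) = C1 + Integral(y/cos(y), y)


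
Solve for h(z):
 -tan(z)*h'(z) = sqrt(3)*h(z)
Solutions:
 h(z) = C1/sin(z)^(sqrt(3))


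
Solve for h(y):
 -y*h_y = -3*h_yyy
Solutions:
 h(y) = C1 + Integral(C2*airyai(3^(2/3)*y/3) + C3*airybi(3^(2/3)*y/3), y)


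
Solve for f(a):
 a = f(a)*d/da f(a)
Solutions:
 f(a) = -sqrt(C1 + a^2)
 f(a) = sqrt(C1 + a^2)


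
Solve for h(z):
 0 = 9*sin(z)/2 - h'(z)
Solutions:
 h(z) = C1 - 9*cos(z)/2


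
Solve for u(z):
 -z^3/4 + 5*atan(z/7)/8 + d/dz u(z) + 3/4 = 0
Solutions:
 u(z) = C1 + z^4/16 - 5*z*atan(z/7)/8 - 3*z/4 + 35*log(z^2 + 49)/16


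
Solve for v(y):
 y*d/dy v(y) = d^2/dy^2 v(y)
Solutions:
 v(y) = C1 + C2*erfi(sqrt(2)*y/2)


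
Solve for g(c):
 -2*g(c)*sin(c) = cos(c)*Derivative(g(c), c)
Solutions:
 g(c) = C1*cos(c)^2


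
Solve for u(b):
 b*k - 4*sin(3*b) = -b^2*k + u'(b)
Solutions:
 u(b) = C1 + b^3*k/3 + b^2*k/2 + 4*cos(3*b)/3


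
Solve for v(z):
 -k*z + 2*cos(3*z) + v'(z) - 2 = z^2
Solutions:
 v(z) = C1 + k*z^2/2 + z^3/3 + 2*z - 2*sin(3*z)/3


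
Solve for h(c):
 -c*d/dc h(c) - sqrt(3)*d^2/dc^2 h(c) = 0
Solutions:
 h(c) = C1 + C2*erf(sqrt(2)*3^(3/4)*c/6)


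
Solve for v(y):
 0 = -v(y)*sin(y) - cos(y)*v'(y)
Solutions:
 v(y) = C1*cos(y)


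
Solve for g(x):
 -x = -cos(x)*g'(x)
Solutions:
 g(x) = C1 + Integral(x/cos(x), x)


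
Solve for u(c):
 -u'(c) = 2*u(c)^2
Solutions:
 u(c) = 1/(C1 + 2*c)


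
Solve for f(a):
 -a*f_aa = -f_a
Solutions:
 f(a) = C1 + C2*a^2


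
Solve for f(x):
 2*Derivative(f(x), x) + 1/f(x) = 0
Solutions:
 f(x) = -sqrt(C1 - x)
 f(x) = sqrt(C1 - x)


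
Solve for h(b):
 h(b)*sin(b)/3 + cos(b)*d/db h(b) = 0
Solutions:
 h(b) = C1*cos(b)^(1/3)


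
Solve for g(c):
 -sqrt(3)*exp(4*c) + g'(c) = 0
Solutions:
 g(c) = C1 + sqrt(3)*exp(4*c)/4


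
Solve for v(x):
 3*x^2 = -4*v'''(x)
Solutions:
 v(x) = C1 + C2*x + C3*x^2 - x^5/80


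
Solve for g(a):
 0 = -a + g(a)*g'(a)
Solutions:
 g(a) = -sqrt(C1 + a^2)
 g(a) = sqrt(C1 + a^2)


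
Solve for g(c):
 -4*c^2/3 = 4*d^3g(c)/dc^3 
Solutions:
 g(c) = C1 + C2*c + C3*c^2 - c^5/180


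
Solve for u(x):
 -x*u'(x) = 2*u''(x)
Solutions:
 u(x) = C1 + C2*erf(x/2)


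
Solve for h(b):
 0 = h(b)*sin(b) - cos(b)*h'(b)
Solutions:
 h(b) = C1/cos(b)


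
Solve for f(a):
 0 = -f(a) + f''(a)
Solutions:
 f(a) = C1*exp(-a) + C2*exp(a)


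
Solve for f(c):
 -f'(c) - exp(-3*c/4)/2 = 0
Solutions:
 f(c) = C1 + 2*exp(-3*c/4)/3


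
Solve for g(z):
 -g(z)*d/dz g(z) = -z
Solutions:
 g(z) = -sqrt(C1 + z^2)
 g(z) = sqrt(C1 + z^2)


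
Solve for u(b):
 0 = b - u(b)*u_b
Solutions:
 u(b) = -sqrt(C1 + b^2)
 u(b) = sqrt(C1 + b^2)


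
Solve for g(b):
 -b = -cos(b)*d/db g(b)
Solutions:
 g(b) = C1 + Integral(b/cos(b), b)


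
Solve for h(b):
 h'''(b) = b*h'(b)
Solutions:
 h(b) = C1 + Integral(C2*airyai(b) + C3*airybi(b), b)


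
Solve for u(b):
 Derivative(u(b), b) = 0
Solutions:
 u(b) = C1


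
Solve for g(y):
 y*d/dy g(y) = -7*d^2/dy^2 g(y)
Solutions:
 g(y) = C1 + C2*erf(sqrt(14)*y/14)


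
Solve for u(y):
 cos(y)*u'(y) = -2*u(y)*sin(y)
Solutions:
 u(y) = C1*cos(y)^2


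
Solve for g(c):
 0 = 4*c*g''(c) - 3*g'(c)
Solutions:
 g(c) = C1 + C2*c^(7/4)


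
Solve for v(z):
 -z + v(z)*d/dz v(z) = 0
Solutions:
 v(z) = -sqrt(C1 + z^2)
 v(z) = sqrt(C1 + z^2)


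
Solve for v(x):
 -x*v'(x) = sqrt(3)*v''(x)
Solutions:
 v(x) = C1 + C2*erf(sqrt(2)*3^(3/4)*x/6)


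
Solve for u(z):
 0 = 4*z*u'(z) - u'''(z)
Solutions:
 u(z) = C1 + Integral(C2*airyai(2^(2/3)*z) + C3*airybi(2^(2/3)*z), z)


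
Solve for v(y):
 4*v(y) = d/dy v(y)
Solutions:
 v(y) = C1*exp(4*y)


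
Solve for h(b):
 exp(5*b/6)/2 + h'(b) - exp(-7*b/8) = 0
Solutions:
 h(b) = C1 - 3*exp(5*b/6)/5 - 8*exp(-7*b/8)/7


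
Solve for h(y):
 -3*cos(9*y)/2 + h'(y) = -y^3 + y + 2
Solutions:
 h(y) = C1 - y^4/4 + y^2/2 + 2*y + sin(9*y)/6


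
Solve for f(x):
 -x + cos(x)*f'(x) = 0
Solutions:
 f(x) = C1 + Integral(x/cos(x), x)


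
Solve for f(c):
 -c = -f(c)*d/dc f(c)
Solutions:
 f(c) = -sqrt(C1 + c^2)
 f(c) = sqrt(C1 + c^2)


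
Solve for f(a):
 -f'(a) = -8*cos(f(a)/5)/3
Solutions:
 -8*a/3 - 5*log(sin(f(a)/5) - 1)/2 + 5*log(sin(f(a)/5) + 1)/2 = C1


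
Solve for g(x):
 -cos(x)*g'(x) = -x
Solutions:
 g(x) = C1 + Integral(x/cos(x), x)


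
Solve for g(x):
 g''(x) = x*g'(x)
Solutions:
 g(x) = C1 + C2*erfi(sqrt(2)*x/2)


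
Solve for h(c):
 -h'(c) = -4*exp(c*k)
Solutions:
 h(c) = C1 + 4*exp(c*k)/k


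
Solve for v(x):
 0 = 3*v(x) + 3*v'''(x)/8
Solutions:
 v(x) = C3*exp(-2*x) + (C1*sin(sqrt(3)*x) + C2*cos(sqrt(3)*x))*exp(x)


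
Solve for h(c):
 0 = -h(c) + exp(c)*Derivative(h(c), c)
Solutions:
 h(c) = C1*exp(-exp(-c))


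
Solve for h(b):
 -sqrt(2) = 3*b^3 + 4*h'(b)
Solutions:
 h(b) = C1 - 3*b^4/16 - sqrt(2)*b/4


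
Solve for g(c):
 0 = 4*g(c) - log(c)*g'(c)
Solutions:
 g(c) = C1*exp(4*li(c))


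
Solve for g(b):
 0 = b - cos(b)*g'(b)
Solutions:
 g(b) = C1 + Integral(b/cos(b), b)


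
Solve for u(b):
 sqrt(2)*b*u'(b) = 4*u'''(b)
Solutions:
 u(b) = C1 + Integral(C2*airyai(sqrt(2)*b/2) + C3*airybi(sqrt(2)*b/2), b)


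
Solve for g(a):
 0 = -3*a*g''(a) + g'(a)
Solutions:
 g(a) = C1 + C2*a^(4/3)


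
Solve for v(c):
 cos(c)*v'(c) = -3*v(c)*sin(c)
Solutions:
 v(c) = C1*cos(c)^3


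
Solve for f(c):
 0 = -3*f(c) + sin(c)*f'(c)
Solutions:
 f(c) = C1*(cos(c) - 1)^(3/2)/(cos(c) + 1)^(3/2)


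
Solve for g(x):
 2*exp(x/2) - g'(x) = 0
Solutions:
 g(x) = C1 + 4*exp(x/2)


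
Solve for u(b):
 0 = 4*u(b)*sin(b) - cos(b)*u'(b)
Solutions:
 u(b) = C1/cos(b)^4


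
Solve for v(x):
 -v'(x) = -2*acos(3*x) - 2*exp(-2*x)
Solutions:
 v(x) = C1 + 2*x*acos(3*x) - 2*sqrt(1 - 9*x^2)/3 - exp(-2*x)


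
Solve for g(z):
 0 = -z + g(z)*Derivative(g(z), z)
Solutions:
 g(z) = -sqrt(C1 + z^2)
 g(z) = sqrt(C1 + z^2)


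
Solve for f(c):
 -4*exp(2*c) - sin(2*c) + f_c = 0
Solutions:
 f(c) = C1 + 2*exp(2*c) - cos(2*c)/2


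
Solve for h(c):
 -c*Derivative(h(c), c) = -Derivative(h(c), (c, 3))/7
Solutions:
 h(c) = C1 + Integral(C2*airyai(7^(1/3)*c) + C3*airybi(7^(1/3)*c), c)


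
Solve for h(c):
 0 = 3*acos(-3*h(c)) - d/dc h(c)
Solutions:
 Integral(1/acos(-3*_y), (_y, h(c))) = C1 + 3*c


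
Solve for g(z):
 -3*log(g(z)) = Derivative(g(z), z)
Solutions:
 li(g(z)) = C1 - 3*z


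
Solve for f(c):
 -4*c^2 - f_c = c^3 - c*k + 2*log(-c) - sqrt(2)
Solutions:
 f(c) = C1 - c^4/4 - 4*c^3/3 + c^2*k/2 - 2*c*log(-c) + c*(sqrt(2) + 2)


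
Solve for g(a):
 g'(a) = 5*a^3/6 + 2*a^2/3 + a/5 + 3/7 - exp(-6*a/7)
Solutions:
 g(a) = C1 + 5*a^4/24 + 2*a^3/9 + a^2/10 + 3*a/7 + 7*exp(-6*a/7)/6


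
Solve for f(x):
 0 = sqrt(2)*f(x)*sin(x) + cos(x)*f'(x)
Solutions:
 f(x) = C1*cos(x)^(sqrt(2))


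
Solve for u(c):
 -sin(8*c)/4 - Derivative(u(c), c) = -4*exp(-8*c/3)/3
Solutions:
 u(c) = C1 + cos(8*c)/32 - exp(-8*c/3)/2


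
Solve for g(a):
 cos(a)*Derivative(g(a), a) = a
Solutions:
 g(a) = C1 + Integral(a/cos(a), a)


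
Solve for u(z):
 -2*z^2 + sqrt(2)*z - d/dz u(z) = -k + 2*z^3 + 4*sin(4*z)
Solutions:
 u(z) = C1 + k*z - z^4/2 - 2*z^3/3 + sqrt(2)*z^2/2 + cos(4*z)


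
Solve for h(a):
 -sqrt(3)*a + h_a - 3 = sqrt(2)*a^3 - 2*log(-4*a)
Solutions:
 h(a) = C1 + sqrt(2)*a^4/4 + sqrt(3)*a^2/2 - 2*a*log(-a) + a*(5 - 4*log(2))


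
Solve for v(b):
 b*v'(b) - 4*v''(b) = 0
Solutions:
 v(b) = C1 + C2*erfi(sqrt(2)*b/4)


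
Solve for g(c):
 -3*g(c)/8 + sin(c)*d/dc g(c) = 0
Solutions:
 g(c) = C1*(cos(c) - 1)^(3/16)/(cos(c) + 1)^(3/16)


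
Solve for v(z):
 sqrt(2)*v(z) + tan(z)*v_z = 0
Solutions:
 v(z) = C1/sin(z)^(sqrt(2))


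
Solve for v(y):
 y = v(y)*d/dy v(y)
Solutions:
 v(y) = -sqrt(C1 + y^2)
 v(y) = sqrt(C1 + y^2)


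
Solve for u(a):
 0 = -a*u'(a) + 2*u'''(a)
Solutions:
 u(a) = C1 + Integral(C2*airyai(2^(2/3)*a/2) + C3*airybi(2^(2/3)*a/2), a)


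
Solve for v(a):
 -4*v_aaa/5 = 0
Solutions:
 v(a) = C1 + C2*a + C3*a^2


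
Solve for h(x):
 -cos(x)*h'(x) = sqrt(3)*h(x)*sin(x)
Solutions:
 h(x) = C1*cos(x)^(sqrt(3))


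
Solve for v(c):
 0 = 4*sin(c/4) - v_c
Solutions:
 v(c) = C1 - 16*cos(c/4)


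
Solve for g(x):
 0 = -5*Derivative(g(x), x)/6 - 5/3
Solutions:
 g(x) = C1 - 2*x


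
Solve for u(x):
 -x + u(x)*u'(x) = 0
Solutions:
 u(x) = -sqrt(C1 + x^2)
 u(x) = sqrt(C1 + x^2)


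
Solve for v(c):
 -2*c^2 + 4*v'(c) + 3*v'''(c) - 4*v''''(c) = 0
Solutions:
 v(c) = C1 + C2*exp(c*(-(8*sqrt(17) + 33)^(1/3) - 1/(8*sqrt(17) + 33)^(1/3) + 2)/8)*sin(sqrt(3)*c*(-(8*sqrt(17) + 33)^(1/3) + (8*sqrt(17) + 33)^(-1/3))/8) + C3*exp(c*(-(8*sqrt(17) + 33)^(1/3) - 1/(8*sqrt(17) + 33)^(1/3) + 2)/8)*cos(sqrt(3)*c*(-(8*sqrt(17) + 33)^(1/3) + (8*sqrt(17) + 33)^(-1/3))/8) + C4*exp(c*((8*sqrt(17) + 33)^(-1/3) + 1 + (8*sqrt(17) + 33)^(1/3))/4) + c^3/6 - 3*c/4


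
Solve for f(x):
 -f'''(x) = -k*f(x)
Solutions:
 f(x) = C1*exp(k^(1/3)*x) + C2*exp(k^(1/3)*x*(-1 + sqrt(3)*I)/2) + C3*exp(-k^(1/3)*x*(1 + sqrt(3)*I)/2)


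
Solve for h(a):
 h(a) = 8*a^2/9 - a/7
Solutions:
 h(a) = a*(56*a - 9)/63


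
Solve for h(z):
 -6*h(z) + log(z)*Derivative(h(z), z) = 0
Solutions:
 h(z) = C1*exp(6*li(z))


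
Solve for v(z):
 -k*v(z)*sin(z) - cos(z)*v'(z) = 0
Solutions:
 v(z) = C1*exp(k*log(cos(z)))
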